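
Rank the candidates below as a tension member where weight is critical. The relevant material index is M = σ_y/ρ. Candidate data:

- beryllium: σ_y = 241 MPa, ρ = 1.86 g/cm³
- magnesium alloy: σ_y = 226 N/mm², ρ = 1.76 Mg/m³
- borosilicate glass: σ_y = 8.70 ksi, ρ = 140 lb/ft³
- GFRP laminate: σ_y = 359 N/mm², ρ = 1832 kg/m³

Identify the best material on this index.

Convert each candidate to consistent units, then evaluate M:
  beryllium: σ_y = 241.0 MPa, ρ = 1860 kg/m³
  magnesium alloy: σ_y = 226.0 MPa, ρ = 1760 kg/m³
  borosilicate glass: σ_y = 59.98 MPa, ρ = 2243 kg/m³
  GFRP laminate: σ_y = 359.0 MPa, ρ = 1832 kg/m³
  GFRP laminate: M = 196 kN·m/kg
  beryllium: M = 130 kN·m/kg
  magnesium alloy: M = 128 kN·m/kg
  borosilicate glass: M = 26.7 kN·m/kg
GFRP laminate has the largest M.

GFRP laminate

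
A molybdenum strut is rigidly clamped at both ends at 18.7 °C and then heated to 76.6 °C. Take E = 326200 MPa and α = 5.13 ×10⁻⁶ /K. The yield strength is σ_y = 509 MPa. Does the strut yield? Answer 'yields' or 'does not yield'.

does not yield

E = 326200 MPa = 326.2 GPa.
ΔT = 57.90 K. Constrained thermal stress σ = E·α·ΔT = 326.2×10³ MPa × 5.13×10⁻⁶ × 57.90 = 96.9 MPa (compressive).
Compare to σ_y = 509 MPa: σ < σ_y, so it does not yield.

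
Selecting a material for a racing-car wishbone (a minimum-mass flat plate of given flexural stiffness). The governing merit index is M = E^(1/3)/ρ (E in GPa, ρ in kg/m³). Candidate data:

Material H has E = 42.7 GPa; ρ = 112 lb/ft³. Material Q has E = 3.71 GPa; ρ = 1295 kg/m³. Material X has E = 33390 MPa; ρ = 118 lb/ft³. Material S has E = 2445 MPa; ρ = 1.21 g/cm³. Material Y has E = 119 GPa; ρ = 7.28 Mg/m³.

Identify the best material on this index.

material H

Convert each candidate to consistent units, then evaluate M:
  material H: E = 42.70 GPa, ρ = 1794 kg/m³
  material Q: E = 3.710 GPa, ρ = 1295 kg/m³
  material X: E = 33.39 GPa, ρ = 1890 kg/m³
  material S: E = 2.445 GPa, ρ = 1210 kg/m³
  material Y: E = 119.0 GPa, ρ = 7280 kg/m³
  material H: M = 1.95×10⁻³
  material X: M = 1.70×10⁻³
  material Q: M = 1.20×10⁻³
  material S: M = 1.11×10⁻³
  material Y: M = 0.676×10⁻³
Material H ranks first.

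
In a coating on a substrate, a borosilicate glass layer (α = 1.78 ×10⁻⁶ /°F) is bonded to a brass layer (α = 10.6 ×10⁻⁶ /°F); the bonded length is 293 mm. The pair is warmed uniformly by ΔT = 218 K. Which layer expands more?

brass

borosilicate glass: α = 1.78×10⁻⁶/°F × 9/5 = 3.20×10⁻⁶/K.
brass: α = 10.6×10⁻⁶/°F × 9/5 = 19.1×10⁻⁶/K.
α(borosilicate glass) = 3.20×10⁻⁶/K vs α(brass) = 19.1×10⁻⁶/K.
Higher α expands more for the same ΔT: brass.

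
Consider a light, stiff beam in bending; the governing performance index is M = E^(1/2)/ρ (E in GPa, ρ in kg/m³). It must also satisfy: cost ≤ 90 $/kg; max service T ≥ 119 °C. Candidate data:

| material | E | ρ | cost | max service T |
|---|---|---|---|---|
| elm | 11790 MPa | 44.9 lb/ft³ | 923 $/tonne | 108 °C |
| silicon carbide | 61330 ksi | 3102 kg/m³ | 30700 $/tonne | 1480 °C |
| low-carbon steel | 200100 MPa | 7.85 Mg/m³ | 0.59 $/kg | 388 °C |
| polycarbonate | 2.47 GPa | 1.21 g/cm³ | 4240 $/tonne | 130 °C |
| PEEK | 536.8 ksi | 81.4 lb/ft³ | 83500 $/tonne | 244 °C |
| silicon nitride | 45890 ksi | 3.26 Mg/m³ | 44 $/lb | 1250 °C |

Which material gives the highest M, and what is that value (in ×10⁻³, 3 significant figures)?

Screen on constraints: cost ≤ 90 $/kg; max service T ≥ 119 °C. Survivors: silicon carbide, low-carbon steel, polycarbonate, PEEK.
After converting to SI:
  silicon carbide: E = 422.9 GPa, ρ = 3102 kg/m³
  low-carbon steel: E = 200.1 GPa, ρ = 7850 kg/m³
  polycarbonate: E = 2.470 GPa, ρ = 1210 kg/m³
  PEEK: E = 3.701 GPa, ρ = 1304 kg/m³
  silicon carbide: M = 6.63×10⁻³
  low-carbon steel: M = 1.80×10⁻³
  PEEK: M = 1.48×10⁻³
  polycarbonate: M = 1.30×10⁻³
The maximum is for silicon carbide.

silicon carbide, M = 6.63×10⁻³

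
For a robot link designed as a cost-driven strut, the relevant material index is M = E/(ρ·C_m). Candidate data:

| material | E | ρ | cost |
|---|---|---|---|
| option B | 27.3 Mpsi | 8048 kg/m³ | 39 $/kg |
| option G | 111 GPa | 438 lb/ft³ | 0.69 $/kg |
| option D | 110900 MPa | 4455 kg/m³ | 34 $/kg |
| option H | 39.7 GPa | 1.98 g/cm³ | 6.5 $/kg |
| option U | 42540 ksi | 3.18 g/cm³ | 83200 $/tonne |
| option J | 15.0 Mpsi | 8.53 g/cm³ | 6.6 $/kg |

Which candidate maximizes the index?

Convert each candidate to consistent units, then evaluate M:
  option B: E = 188.2 GPa, ρ = 8048 kg/m³, cost = 39.00 $/kg
  option G: E = 111.0 GPa, ρ = 7016 kg/m³, cost = 0.6900 $/kg
  option D: E = 110.9 GPa, ρ = 4455 kg/m³, cost = 34.00 $/kg
  option H: E = 39.70 GPa, ρ = 1980 kg/m³, cost = 6.500 $/kg
  option U: E = 293.3 GPa, ρ = 3180 kg/m³, cost = 83.20 $/kg
  option J: E = 103.4 GPa, ρ = 8530 kg/m³, cost = 6.600 $/kg
  option G: M = 22.9 MN·m per $
  option H: M = 3.08 MN·m per $
  option J: M = 1.84 MN·m per $
  option U: M = 1.11 MN·m per $
  option D: M = 0.732 MN·m per $
  option B: M = 0.600 MN·m per $
The maximum is for option G.

option G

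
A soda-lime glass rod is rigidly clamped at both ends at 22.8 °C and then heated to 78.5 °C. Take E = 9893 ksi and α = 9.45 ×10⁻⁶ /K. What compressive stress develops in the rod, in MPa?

E = 9893 ksi = 68.21 GPa.
ΔT = 55.70 K. Constrained thermal stress σ = E·α·ΔT = 68.21×10³ MPa × 9.45×10⁻⁶ × 55.70 = 35.9 MPa (compressive).

35.9 MPa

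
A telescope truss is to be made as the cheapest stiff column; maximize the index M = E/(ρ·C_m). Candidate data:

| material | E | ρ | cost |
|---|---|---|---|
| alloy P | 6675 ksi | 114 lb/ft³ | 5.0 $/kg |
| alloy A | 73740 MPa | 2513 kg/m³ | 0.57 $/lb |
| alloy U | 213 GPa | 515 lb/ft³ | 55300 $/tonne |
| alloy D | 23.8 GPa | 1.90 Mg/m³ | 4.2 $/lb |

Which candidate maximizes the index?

Normalizing units and computing the index:
  alloy P: E = 46.02 GPa, ρ = 1826 kg/m³, cost = 5.000 $/kg
  alloy A: E = 73.74 GPa, ρ = 2513 kg/m³, cost = 1.257 $/kg
  alloy U: E = 213.0 GPa, ρ = 8250 kg/m³, cost = 55.30 $/kg
  alloy D: E = 23.80 GPa, ρ = 1900 kg/m³, cost = 9.259 $/kg
  alloy A: M = 23.4 MN·m per $
  alloy P: M = 5.04 MN·m per $
  alloy D: M = 1.35 MN·m per $
  alloy U: M = 0.467 MN·m per $
The maximum is for alloy A.

alloy A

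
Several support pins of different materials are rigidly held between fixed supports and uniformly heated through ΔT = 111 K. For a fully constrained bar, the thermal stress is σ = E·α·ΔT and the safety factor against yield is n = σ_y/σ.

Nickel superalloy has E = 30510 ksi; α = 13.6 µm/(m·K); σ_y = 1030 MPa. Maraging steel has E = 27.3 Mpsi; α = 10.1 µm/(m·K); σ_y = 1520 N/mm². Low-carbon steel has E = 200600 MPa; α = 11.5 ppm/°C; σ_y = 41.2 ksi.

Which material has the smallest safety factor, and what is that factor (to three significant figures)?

With everything in SI (GPa, ×10⁻⁶/K, MPa):
  nickel superalloy: E = 210.4, α = 13.6, σ_y = 1030 → σ = 318 MPa, n = 3.24
  maraging steel: E = 188.2, α = 10.1, σ_y = 1520 → σ = 211 MPa, n = 7.20
  low-carbon steel: E = 200.6, α = 11.5, σ_y = 284.1 → σ = 256 MPa, n = 1.11
Smallest n: low-carbon steel with n = 1.11.

low-carbon steel, n = 1.11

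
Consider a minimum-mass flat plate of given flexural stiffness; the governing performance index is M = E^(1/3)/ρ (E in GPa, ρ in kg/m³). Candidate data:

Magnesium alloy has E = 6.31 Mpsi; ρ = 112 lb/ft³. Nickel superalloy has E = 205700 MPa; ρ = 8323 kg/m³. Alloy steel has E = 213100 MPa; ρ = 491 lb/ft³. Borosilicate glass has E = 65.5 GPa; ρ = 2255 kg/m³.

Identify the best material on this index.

Putting every candidate on a common basis:
  magnesium alloy: E = 43.51 GPa, ρ = 1794 kg/m³
  nickel superalloy: E = 205.7 GPa, ρ = 8323 kg/m³
  alloy steel: E = 213.1 GPa, ρ = 7865 kg/m³
  borosilicate glass: E = 65.50 GPa, ρ = 2255 kg/m³
  magnesium alloy: M = 1.96×10⁻³
  borosilicate glass: M = 1.79×10⁻³
  alloy steel: M = 0.759×10⁻³
  nickel superalloy: M = 0.709×10⁻³
Magnesium alloy ranks first.

magnesium alloy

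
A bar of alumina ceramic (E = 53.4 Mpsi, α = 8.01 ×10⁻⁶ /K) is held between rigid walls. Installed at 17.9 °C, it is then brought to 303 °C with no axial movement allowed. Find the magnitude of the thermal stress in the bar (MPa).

E = 53.4 Mpsi = 368.2 GPa.
ΔT = 285.1 K. Constrained thermal stress σ = E·α·ΔT = 368.2×10³ MPa × 8.01×10⁻⁶ × 285.1 = 841 MPa (compressive).

841 MPa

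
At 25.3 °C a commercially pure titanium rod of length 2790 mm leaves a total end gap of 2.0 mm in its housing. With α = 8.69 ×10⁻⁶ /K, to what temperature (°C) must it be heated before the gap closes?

108 °C

α·L₀·ΔT = 2.0 mm ⇒ ΔT = 2.0 / (8.69×10⁻⁶ × 2790.0) = 82.49 K.
T = 25.3 + 82.49 = 107.8 °C.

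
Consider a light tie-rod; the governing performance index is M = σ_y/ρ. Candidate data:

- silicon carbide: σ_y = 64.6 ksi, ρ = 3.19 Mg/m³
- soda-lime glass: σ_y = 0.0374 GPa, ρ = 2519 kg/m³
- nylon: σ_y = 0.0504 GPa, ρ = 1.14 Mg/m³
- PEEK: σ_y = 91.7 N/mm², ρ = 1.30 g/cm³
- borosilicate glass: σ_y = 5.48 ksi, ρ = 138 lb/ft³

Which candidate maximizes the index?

Putting every candidate on a common basis:
  silicon carbide: σ_y = 445.4 MPa, ρ = 3190 kg/m³
  soda-lime glass: σ_y = 37.40 MPa, ρ = 2519 kg/m³
  nylon: σ_y = 50.40 MPa, ρ = 1140 kg/m³
  PEEK: σ_y = 91.70 MPa, ρ = 1300 kg/m³
  borosilicate glass: σ_y = 37.78 MPa, ρ = 2211 kg/m³
  silicon carbide: M = 140 kN·m/kg
  PEEK: M = 70.5 kN·m/kg
  nylon: M = 44.2 kN·m/kg
  borosilicate glass: M = 17.1 kN·m/kg
  soda-lime glass: M = 14.8 kN·m/kg
Silicon carbide ranks first.

silicon carbide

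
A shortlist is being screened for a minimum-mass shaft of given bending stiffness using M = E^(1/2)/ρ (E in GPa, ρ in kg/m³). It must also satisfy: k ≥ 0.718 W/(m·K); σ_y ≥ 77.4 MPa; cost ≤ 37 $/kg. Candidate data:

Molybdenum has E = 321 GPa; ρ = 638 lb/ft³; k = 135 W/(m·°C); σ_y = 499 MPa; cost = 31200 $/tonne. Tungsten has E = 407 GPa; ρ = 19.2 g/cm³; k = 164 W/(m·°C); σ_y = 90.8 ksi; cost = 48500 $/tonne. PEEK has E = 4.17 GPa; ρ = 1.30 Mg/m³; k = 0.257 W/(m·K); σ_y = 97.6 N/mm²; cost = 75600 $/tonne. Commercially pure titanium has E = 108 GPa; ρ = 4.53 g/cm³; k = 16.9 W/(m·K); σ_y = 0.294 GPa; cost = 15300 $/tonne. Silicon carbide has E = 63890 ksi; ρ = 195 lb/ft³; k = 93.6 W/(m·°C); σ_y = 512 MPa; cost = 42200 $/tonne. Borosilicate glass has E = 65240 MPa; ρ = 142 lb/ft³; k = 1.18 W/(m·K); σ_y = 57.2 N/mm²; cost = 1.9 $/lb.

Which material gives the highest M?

commercially pure titanium

Screen on constraints: k ≥ 0.718 W/(m·K); σ_y ≥ 77.4 MPa; cost ≤ 37 $/kg. Survivors: molybdenum, commercially pure titanium.
In SI units:
  molybdenum: E = 321.0 GPa, ρ = 10220 kg/m³
  commercially pure titanium: E = 108.0 GPa, ρ = 4530 kg/m³
  commercially pure titanium: M = 2.29×10⁻³
  molybdenum: M = 1.75×10⁻³
The maximum is for commercially pure titanium.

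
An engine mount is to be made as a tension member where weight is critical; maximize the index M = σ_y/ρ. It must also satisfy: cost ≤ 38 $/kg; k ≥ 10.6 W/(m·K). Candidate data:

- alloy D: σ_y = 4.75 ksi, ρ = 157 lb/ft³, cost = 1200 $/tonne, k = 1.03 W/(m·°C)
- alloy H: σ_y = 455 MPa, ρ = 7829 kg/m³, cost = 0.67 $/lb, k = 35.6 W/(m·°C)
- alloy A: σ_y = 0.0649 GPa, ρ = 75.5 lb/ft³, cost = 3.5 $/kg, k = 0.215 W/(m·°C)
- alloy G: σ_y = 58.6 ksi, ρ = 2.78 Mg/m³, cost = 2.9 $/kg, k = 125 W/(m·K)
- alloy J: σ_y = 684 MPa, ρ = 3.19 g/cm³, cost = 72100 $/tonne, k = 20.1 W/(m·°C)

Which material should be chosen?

alloy G

Screen on constraints: cost ≤ 38 $/kg; k ≥ 10.6 W/(m·K). Survivors: alloy H, alloy G.
Putting every candidate on a common basis:
  alloy H: σ_y = 455.0 MPa, ρ = 7829 kg/m³
  alloy G: σ_y = 404.0 MPa, ρ = 2780 kg/m³
  alloy G: M = 145 kN·m/kg
  alloy H: M = 58.1 kN·m/kg
Alloy G has the largest M.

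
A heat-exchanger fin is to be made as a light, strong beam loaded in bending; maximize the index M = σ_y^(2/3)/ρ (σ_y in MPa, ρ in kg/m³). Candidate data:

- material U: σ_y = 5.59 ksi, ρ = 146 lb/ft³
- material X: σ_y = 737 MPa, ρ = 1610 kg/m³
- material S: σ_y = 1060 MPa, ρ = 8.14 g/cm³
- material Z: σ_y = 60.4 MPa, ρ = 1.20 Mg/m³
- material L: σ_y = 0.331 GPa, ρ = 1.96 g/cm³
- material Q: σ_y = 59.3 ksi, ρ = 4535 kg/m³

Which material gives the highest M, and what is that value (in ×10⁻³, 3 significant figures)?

Convert each candidate to consistent units, then evaluate M:
  material U: σ_y = 38.54 MPa, ρ = 2339 kg/m³
  material X: σ_y = 737.0 MPa, ρ = 1610 kg/m³
  material S: σ_y = 1060 MPa, ρ = 8140 kg/m³
  material Z: σ_y = 60.40 MPa, ρ = 1200 kg/m³
  material L: σ_y = 331.0 MPa, ρ = 1960 kg/m³
  material Q: σ_y = 408.9 MPa, ρ = 4535 kg/m³
  material X: M = 50.7×10⁻³
  material L: M = 24.4×10⁻³
  material Z: M = 12.8×10⁻³
  material S: M = 12.8×10⁻³
  material Q: M = 12.1×10⁻³
  material U: M = 4.88×10⁻³
The maximum is for material X.

material X, M = 50.7×10⁻³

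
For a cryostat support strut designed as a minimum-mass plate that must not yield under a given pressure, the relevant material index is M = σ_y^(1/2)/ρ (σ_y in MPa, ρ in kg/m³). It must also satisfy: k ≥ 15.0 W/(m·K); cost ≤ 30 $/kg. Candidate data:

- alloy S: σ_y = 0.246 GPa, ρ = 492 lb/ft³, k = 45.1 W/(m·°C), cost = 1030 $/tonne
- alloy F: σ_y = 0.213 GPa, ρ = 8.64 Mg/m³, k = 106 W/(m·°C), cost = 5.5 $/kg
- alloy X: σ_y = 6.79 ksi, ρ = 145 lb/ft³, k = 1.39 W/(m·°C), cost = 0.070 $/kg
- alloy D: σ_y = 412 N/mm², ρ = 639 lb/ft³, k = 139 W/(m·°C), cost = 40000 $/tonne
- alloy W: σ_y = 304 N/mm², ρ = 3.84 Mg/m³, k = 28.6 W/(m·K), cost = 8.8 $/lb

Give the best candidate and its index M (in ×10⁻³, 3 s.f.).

Screen on constraints: k ≥ 15.0 W/(m·K); cost ≤ 30 $/kg. Survivors: alloy S, alloy F, alloy W.
Normalizing units and computing the index:
  alloy S: σ_y = 246.0 MPa, ρ = 7881 kg/m³
  alloy F: σ_y = 213.0 MPa, ρ = 8640 kg/m³
  alloy W: σ_y = 304.0 MPa, ρ = 3840 kg/m³
  alloy W: M = 4.54×10⁻³
  alloy S: M = 1.99×10⁻³
  alloy F: M = 1.69×10⁻³
Alloy W ranks first.

alloy W, M = 4.54×10⁻³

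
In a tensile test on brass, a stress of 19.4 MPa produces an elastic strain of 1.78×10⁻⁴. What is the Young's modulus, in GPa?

E = σ/ε = 19.4 MPa / 1.78×10⁻⁴ = 109000 MPa = 109 GPa.

109 GPa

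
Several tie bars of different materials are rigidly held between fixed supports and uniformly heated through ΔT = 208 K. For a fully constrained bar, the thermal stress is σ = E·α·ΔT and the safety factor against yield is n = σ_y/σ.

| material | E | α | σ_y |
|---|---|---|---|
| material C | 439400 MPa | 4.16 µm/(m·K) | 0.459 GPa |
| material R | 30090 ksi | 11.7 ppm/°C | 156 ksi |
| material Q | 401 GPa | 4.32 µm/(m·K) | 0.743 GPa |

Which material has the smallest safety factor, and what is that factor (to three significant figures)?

material C, n = 1.21

With everything in SI (GPa, ×10⁻⁶/K, MPa):
  material C: E = 439.4, α = 4.16, σ_y = 459.0 → σ = 380 MPa, n = 1.21
  material R: E = 207.5, α = 11.7, σ_y = 1076 → σ = 505 MPa, n = 2.13
  material Q: E = 401.0, α = 4.32, σ_y = 743.0 → σ = 360 MPa, n = 2.06
Smallest n: material C with n = 1.21.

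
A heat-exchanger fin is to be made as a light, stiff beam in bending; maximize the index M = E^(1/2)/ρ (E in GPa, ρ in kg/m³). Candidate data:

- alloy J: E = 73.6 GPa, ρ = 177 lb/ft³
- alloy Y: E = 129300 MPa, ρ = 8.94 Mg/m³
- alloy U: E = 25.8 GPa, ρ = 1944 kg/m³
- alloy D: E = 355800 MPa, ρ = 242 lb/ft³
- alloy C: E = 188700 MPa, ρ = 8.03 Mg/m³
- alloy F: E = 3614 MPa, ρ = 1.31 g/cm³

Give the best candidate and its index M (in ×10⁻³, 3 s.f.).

Convert each candidate to consistent units, then evaluate M:
  alloy J: E = 73.60 GPa, ρ = 2835 kg/m³
  alloy Y: E = 129.3 GPa, ρ = 8940 kg/m³
  alloy U: E = 25.80 GPa, ρ = 1944 kg/m³
  alloy D: E = 355.8 GPa, ρ = 3876 kg/m³
  alloy C: E = 188.7 GPa, ρ = 8030 kg/m³
  alloy F: E = 3.614 GPa, ρ = 1310 kg/m³
  alloy D: M = 4.87×10⁻³
  alloy J: M = 3.03×10⁻³
  alloy U: M = 2.61×10⁻³
  alloy C: M = 1.71×10⁻³
  alloy F: M = 1.45×10⁻³
  alloy Y: M = 1.27×10⁻³
Alloy D ranks first.

alloy D, M = 4.87×10⁻³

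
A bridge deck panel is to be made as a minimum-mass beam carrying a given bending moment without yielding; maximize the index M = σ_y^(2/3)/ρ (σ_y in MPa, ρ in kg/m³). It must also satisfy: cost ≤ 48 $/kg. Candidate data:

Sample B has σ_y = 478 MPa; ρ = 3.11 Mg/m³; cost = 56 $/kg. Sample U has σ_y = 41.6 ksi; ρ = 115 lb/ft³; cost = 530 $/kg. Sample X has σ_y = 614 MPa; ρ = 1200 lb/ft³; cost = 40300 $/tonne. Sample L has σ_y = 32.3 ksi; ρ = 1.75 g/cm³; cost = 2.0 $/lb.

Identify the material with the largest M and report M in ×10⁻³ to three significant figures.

sample L, M = 21.0×10⁻³

Screen on constraints: cost ≤ 48 $/kg. Survivors: sample X, sample L.
Convert each candidate to consistent units, then evaluate M:
  sample X: σ_y = 614.0 MPa, ρ = 19220 kg/m³
  sample L: σ_y = 222.7 MPa, ρ = 1750 kg/m³
  sample L: M = 21.0×10⁻³
  sample X: M = 3.76×10⁻³
The maximum is for sample L.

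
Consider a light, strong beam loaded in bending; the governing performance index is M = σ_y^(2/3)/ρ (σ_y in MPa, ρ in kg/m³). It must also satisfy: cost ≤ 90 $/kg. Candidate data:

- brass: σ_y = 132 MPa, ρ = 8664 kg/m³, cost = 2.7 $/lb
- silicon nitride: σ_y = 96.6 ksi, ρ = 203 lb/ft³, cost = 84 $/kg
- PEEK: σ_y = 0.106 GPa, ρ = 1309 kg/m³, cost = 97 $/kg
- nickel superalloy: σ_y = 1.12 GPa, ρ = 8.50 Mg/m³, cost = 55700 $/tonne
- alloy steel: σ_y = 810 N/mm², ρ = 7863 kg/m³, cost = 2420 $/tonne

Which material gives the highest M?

silicon nitride

Screen on constraints: cost ≤ 90 $/kg. Survivors: brass, silicon nitride, nickel superalloy, alloy steel.
After converting to SI:
  brass: σ_y = 132.0 MPa, ρ = 8664 kg/m³
  silicon nitride: σ_y = 666.0 MPa, ρ = 3252 kg/m³
  nickel superalloy: σ_y = 1120 MPa, ρ = 8500 kg/m³
  alloy steel: σ_y = 810.0 MPa, ρ = 7863 kg/m³
  silicon nitride: M = 23.5×10⁻³
  nickel superalloy: M = 12.7×10⁻³
  alloy steel: M = 11.1×10⁻³
  brass: M = 2.99×10⁻³
Highest index: silicon nitride.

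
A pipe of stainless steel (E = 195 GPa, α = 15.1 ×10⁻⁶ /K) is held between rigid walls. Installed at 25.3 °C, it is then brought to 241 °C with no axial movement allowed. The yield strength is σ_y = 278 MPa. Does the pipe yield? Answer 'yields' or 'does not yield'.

yields

ΔT = 215.7 K. Constrained thermal stress σ = E·α·ΔT = 195.0×10³ MPa × 15.1×10⁻⁶ × 215.7 = 635 MPa (compressive).
Compare to σ_y = 278 MPa: σ ≥ σ_y, so it yields.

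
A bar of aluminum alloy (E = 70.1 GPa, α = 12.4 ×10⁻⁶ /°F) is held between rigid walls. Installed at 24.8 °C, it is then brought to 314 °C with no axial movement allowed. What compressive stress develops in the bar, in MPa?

452 MPa

α = 12.4×10⁻⁶/°F × 9/5 = 22.3×10⁻⁶/K.
ΔT = 289.2 K. Constrained thermal stress σ = E·α·ΔT = 70.10×10³ MPa × 22.3×10⁻⁶ × 289.2 = 452 MPa (compressive).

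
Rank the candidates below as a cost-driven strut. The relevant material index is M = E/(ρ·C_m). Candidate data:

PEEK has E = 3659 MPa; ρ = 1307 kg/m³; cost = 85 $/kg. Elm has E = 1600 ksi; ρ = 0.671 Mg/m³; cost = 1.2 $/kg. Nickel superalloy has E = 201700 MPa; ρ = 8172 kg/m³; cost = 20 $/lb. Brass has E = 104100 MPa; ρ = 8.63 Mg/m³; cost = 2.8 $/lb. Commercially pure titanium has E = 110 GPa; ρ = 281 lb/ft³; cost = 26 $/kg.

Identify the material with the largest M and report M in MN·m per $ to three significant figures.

elm, M = 13.7 MN·m per $

Normalizing units and computing the index:
  PEEK: E = 3.659 GPa, ρ = 1307 kg/m³, cost = 85.00 $/kg
  elm: E = 11.03 GPa, ρ = 671.0 kg/m³, cost = 1.200 $/kg
  nickel superalloy: E = 201.7 GPa, ρ = 8172 kg/m³, cost = 44.09 $/kg
  brass: E = 104.1 GPa, ρ = 8630 kg/m³, cost = 6.173 $/kg
  commercially pure titanium: E = 110.0 GPa, ρ = 4501 kg/m³, cost = 26.00 $/kg
  elm: M = 13.7 MN·m per $
  brass: M = 1.95 MN·m per $
  commercially pure titanium: M = 0.940 MN·m per $
  nickel superalloy: M = 0.560 MN·m per $
  PEEK: M = 0.0329 MN·m per $
The maximum is for elm.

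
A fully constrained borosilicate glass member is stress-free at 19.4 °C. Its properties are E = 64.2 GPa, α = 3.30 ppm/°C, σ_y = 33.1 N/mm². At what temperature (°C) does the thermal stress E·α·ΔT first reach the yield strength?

176 °C

σ_y = 33.1 N/mm² = 33.10 MPa.
E·α·ΔT = 33.10 MPa ⇒ ΔT = 33.10 / (64.20×10³ × 3.30×10⁻⁶) = 156.2 K.
T = 19.4 + 156.2 = 175.6 °C.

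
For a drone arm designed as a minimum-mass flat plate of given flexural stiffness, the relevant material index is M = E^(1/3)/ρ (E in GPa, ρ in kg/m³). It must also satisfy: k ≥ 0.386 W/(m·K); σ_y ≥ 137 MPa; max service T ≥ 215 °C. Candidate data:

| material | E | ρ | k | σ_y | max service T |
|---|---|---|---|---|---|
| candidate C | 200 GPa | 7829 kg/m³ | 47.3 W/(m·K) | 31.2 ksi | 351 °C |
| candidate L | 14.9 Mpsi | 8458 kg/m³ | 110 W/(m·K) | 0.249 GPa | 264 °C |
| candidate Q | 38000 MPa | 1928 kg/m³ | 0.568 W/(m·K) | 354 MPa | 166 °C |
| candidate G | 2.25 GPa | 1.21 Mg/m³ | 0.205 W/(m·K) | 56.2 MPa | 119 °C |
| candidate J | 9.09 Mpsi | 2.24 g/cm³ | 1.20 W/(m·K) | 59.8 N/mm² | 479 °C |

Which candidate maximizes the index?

Screen on constraints: k ≥ 0.386 W/(m·K); σ_y ≥ 137 MPa; max service T ≥ 215 °C. Survivors: candidate C, candidate L.
Convert each candidate to consistent units, then evaluate M:
  candidate C: E = 200.0 GPa, ρ = 7829 kg/m³
  candidate L: E = 102.7 GPa, ρ = 8458 kg/m³
  candidate C: M = 0.747×10⁻³
  candidate L: M = 0.554×10⁻³
The maximum is for candidate C.

candidate C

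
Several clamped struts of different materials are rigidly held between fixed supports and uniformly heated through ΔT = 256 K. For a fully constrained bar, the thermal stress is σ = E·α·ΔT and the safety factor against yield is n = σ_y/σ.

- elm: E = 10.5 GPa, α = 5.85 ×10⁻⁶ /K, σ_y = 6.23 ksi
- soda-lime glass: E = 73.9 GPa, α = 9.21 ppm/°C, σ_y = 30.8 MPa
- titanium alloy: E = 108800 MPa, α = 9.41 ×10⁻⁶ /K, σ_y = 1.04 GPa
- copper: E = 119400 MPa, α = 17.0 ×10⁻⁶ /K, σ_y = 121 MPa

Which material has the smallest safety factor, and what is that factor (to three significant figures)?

soda-lime glass, n = 0.177

Converting E to GPa, α to ×10⁻⁶/K, σ_y to MPa, then σ and n for each:
  elm: E = 10.50, α = 5.85, σ_y = 42.95 → σ = 15.7 MPa, n = 2.73
  soda-lime glass: E = 73.90, α = 9.21, σ_y = 30.80 → σ = 174 MPa, n = 0.177
  titanium alloy: E = 108.8, α = 9.41, σ_y = 1040 → σ = 262 MPa, n = 3.97
  copper: E = 119.4, α = 17.0, σ_y = 121.0 → σ = 520 MPa, n = 0.233
Soda-lime glass has the lowest safety factor, n = 0.177.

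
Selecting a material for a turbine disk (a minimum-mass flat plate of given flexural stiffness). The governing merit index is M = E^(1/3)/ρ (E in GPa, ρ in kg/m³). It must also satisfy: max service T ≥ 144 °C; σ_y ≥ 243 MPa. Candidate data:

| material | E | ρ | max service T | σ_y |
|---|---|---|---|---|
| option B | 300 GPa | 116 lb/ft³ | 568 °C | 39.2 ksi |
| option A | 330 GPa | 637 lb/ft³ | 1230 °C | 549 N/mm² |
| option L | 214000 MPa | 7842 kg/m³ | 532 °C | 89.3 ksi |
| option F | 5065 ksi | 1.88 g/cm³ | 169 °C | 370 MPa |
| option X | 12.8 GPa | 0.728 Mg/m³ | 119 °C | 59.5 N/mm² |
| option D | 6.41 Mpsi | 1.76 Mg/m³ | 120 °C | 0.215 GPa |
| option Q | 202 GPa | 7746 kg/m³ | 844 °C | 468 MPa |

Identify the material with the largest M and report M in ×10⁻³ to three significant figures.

option B, M = 3.60×10⁻³

Screen on constraints: max service T ≥ 144 °C; σ_y ≥ 243 MPa. Survivors: option B, option A, option L, option F, option Q.
In SI units:
  option B: E = 300.0 GPa, ρ = 1858 kg/m³
  option A: E = 330.0 GPa, ρ = 10200 kg/m³
  option L: E = 214.0 GPa, ρ = 7842 kg/m³
  option F: E = 34.92 GPa, ρ = 1880 kg/m³
  option Q: E = 202.0 GPa, ρ = 7746 kg/m³
  option B: M = 3.60×10⁻³
  option F: M = 1.74×10⁻³
  option L: M = 0.763×10⁻³
  option Q: M = 0.757×10⁻³
  option A: M = 0.677×10⁻³
The maximum is for option B.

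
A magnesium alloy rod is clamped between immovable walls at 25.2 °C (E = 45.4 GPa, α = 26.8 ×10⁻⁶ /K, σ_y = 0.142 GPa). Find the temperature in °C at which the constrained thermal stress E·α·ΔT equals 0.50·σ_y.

83.6 °C

σ_y = 0.142 GPa = 142.0 MPa.
E·α·ΔT = 71.00 MPa ⇒ ΔT = 71.00 / (45.40×10³ × 26.8×10⁻⁶) = 58.35 K.
T = 25.2 + 58.35 = 83.55 °C.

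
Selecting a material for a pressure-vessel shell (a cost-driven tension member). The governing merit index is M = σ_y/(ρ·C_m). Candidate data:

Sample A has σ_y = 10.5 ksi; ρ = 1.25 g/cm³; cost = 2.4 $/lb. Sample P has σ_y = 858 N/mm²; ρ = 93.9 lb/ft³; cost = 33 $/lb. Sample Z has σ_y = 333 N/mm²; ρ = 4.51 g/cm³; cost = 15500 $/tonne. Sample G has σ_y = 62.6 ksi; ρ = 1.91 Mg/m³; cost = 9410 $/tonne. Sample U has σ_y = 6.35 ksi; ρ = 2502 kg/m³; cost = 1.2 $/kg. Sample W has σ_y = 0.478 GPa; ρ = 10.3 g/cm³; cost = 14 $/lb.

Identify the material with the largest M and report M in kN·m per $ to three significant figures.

sample G, M = 24.0 kN·m per $

After converting to SI:
  sample A: σ_y = 72.39 MPa, ρ = 1250 kg/m³, cost = 5.291 $/kg
  sample P: σ_y = 858.0 MPa, ρ = 1504 kg/m³, cost = 72.75 $/kg
  sample Z: σ_y = 333.0 MPa, ρ = 4510 kg/m³, cost = 15.50 $/kg
  sample G: σ_y = 431.6 MPa, ρ = 1910 kg/m³, cost = 9.410 $/kg
  sample U: σ_y = 43.78 MPa, ρ = 2502 kg/m³, cost = 1.200 $/kg
  sample W: σ_y = 478.0 MPa, ρ = 10300 kg/m³, cost = 30.86 $/kg
  sample G: M = 24.0 kN·m per $
  sample U: M = 14.6 kN·m per $
  sample A: M = 10.9 kN·m per $
  sample P: M = 7.84 kN·m per $
  sample Z: M = 4.76 kN·m per $
  sample W: M = 1.50 kN·m per $
The maximum is for sample G.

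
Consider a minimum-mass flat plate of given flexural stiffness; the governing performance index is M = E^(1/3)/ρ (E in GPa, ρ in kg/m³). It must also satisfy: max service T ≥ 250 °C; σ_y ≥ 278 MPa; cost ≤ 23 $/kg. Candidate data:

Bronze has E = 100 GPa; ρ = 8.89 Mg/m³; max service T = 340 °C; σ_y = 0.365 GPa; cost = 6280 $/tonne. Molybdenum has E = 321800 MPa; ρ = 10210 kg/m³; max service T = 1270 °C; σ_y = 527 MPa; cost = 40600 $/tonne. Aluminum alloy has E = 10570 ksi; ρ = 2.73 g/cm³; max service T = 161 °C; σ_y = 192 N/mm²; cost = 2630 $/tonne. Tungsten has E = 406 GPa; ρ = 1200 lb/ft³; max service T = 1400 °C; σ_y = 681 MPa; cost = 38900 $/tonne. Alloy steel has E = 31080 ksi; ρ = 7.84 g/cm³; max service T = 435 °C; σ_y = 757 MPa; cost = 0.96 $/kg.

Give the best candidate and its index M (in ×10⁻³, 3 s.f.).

Screen on constraints: max service T ≥ 250 °C; σ_y ≥ 278 MPa; cost ≤ 23 $/kg. Survivors: bronze, alloy steel.
In SI units:
  bronze: E = 100.0 GPa, ρ = 8890 kg/m³
  alloy steel: E = 214.3 GPa, ρ = 7840 kg/m³
  alloy steel: M = 0.763×10⁻³
  bronze: M = 0.522×10⁻³
Alloy steel has the largest M.

alloy steel, M = 0.763×10⁻³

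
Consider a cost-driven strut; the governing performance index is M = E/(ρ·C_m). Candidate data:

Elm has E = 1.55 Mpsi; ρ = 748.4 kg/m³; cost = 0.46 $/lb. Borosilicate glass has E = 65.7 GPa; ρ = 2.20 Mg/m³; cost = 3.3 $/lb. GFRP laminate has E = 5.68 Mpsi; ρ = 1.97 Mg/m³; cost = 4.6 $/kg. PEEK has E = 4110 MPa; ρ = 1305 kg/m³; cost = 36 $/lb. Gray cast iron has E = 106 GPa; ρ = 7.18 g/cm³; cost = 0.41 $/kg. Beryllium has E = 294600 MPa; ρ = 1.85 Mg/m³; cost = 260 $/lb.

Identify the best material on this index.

After converting to SI:
  elm: E = 10.69 GPa, ρ = 748.4 kg/m³, cost = 1.014 $/kg
  borosilicate glass: E = 65.70 GPa, ρ = 2200 kg/m³, cost = 7.275 $/kg
  GFRP laminate: E = 39.16 GPa, ρ = 1970 kg/m³, cost = 4.600 $/kg
  PEEK: E = 4.110 GPa, ρ = 1305 kg/m³, cost = 79.37 $/kg
  gray cast iron: E = 106.0 GPa, ρ = 7180 kg/m³, cost = 0.4100 $/kg
  beryllium: E = 294.6 GPa, ρ = 1850 kg/m³, cost = 573.2 $/kg
  gray cast iron: M = 36.0 MN·m per $
  elm: M = 14.1 MN·m per $
  GFRP laminate: M = 4.32 MN·m per $
  borosilicate glass: M = 4.10 MN·m per $
  beryllium: M = 0.278 MN·m per $
  PEEK: M = 0.0397 MN·m per $
Gray cast iron ranks first.

gray cast iron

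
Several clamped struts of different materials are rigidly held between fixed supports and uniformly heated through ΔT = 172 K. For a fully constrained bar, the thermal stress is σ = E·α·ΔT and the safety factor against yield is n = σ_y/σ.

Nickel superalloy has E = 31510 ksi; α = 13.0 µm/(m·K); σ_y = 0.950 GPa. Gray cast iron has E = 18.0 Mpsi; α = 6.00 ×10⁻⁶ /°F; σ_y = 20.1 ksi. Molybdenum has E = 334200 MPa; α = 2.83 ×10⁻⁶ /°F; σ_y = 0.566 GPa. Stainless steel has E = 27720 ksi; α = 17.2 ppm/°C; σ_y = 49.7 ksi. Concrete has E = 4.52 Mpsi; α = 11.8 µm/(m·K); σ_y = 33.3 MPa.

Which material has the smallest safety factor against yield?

Per material, after unit conversion:
  nickel superalloy: E = 217.3, α = 13.0, σ_y = 950.0 → σ = 486 MPa, n = 1.96
  gray cast iron: E = 124.1, α = 10.8, σ_y = 138.6 → σ = 231 MPa, n = 0.601
  molybdenum: E = 334.2, α = 5.09, σ_y = 566.0 → σ = 293 MPa, n = 1.93
  stainless steel: E = 191.1, α = 17.2, σ_y = 342.7 → σ = 565 MPa, n = 0.606
  concrete: E = 31.16, α = 11.8, σ_y = 33.30 → σ = 63.3 MPa, n = 0.526
The minimum is concrete at n = 0.526.

concrete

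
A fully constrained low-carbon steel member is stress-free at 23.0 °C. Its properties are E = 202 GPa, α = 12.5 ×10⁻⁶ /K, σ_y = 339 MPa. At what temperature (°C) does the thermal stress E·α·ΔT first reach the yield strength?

157 °C

E·α·ΔT = 339.0 MPa ⇒ ΔT = 339.0 / (202.0×10³ × 12.5×10⁻⁶) = 134.3 K.
T = 23.0 + 134.3 = 157.3 °C.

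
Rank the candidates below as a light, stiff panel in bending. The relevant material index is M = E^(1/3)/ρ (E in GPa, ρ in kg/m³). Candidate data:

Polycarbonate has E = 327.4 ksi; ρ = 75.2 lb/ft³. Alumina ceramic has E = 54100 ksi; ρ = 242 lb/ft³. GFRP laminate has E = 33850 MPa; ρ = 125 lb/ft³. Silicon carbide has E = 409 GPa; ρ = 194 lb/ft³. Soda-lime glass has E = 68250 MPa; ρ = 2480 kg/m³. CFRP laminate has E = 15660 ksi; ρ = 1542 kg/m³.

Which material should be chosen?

Putting every candidate on a common basis:
  polycarbonate: E = 2.257 GPa, ρ = 1205 kg/m³
  alumina ceramic: E = 373.0 GPa, ρ = 3876 kg/m³
  GFRP laminate: E = 33.85 GPa, ρ = 2002 kg/m³
  silicon carbide: E = 409.0 GPa, ρ = 3108 kg/m³
  soda-lime glass: E = 68.25 GPa, ρ = 2480 kg/m³
  CFRP laminate: E = 108.0 GPa, ρ = 1542 kg/m³
  CFRP laminate: M = 3.09×10⁻³
  silicon carbide: M = 2.39×10⁻³
  alumina ceramic: M = 1.86×10⁻³
  soda-lime glass: M = 1.65×10⁻³
  GFRP laminate: M = 1.62×10⁻³
  polycarbonate: M = 1.09×10⁻³
The maximum is for CFRP laminate.

CFRP laminate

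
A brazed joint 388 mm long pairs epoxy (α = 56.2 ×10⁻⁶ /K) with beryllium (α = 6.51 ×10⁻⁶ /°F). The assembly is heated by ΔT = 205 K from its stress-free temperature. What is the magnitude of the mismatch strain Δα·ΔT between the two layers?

9.12×10⁻³

beryllium: α = 6.51×10⁻⁶/°F × 9/5 = 11.7×10⁻⁶/K.
Δα = |56.2 − 11.7|×10⁻⁶/K = 44.5×10⁻⁶/K.
Mismatch strain = Δα·ΔT = 44.5×10⁻⁶ × 205.0 = 9.12×10⁻³.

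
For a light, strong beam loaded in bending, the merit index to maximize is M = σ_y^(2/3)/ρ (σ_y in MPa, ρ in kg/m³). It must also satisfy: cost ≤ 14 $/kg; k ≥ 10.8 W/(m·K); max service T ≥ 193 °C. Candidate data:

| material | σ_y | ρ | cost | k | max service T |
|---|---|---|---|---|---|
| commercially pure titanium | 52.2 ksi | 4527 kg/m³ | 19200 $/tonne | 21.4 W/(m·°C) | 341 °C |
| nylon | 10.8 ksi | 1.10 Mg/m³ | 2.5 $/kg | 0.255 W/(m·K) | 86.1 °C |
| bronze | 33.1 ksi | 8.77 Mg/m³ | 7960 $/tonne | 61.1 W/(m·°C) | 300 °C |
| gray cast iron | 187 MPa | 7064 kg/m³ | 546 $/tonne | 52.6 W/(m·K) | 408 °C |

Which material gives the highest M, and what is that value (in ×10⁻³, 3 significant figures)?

gray cast iron, M = 4.63×10⁻³

Screen on constraints: cost ≤ 14 $/kg; k ≥ 10.8 W/(m·K); max service T ≥ 193 °C. Survivors: bronze, gray cast iron.
In SI units:
  bronze: σ_y = 228.2 MPa, ρ = 8770 kg/m³
  gray cast iron: σ_y = 187.0 MPa, ρ = 7064 kg/m³
  gray cast iron: M = 4.63×10⁻³
  bronze: M = 4.26×10⁻³
Gray cast iron ranks first.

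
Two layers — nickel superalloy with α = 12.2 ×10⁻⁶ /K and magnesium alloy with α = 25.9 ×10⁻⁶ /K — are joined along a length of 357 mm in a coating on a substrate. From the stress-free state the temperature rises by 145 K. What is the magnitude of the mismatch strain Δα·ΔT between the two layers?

Δα = |12.2 − 25.9|×10⁻⁶/K = 13.7×10⁻⁶/K.
Mismatch strain = Δα·ΔT = 13.7×10⁻⁶ × 145.0 = 1.99×10⁻³.

1.99×10⁻³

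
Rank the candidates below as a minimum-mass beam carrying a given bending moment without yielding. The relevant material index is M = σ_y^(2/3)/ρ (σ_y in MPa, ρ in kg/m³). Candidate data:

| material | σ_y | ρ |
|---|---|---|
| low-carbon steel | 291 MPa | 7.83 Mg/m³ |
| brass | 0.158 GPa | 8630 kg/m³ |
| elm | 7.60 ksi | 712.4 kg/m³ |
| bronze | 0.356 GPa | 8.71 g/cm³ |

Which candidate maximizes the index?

elm

Normalizing units and computing the index:
  low-carbon steel: σ_y = 291.0 MPa, ρ = 7830 kg/m³
  brass: σ_y = 158.0 MPa, ρ = 8630 kg/m³
  elm: σ_y = 52.40 MPa, ρ = 712.4 kg/m³
  bronze: σ_y = 356.0 MPa, ρ = 8710 kg/m³
  elm: M = 19.7×10⁻³
  bronze: M = 5.77×10⁻³
  low-carbon steel: M = 5.61×10⁻³
  brass: M = 3.39×10⁻³
Elm has the largest M.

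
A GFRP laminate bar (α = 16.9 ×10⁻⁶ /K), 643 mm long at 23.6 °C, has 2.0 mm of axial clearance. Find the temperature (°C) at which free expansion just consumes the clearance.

208 °C

α·L₀·ΔT = 2.0 mm ⇒ ΔT = 2.0 / (16.9×10⁻⁶ × 643.0) = 184.0 K.
T = 23.6 + 184.0 = 207.6 °C.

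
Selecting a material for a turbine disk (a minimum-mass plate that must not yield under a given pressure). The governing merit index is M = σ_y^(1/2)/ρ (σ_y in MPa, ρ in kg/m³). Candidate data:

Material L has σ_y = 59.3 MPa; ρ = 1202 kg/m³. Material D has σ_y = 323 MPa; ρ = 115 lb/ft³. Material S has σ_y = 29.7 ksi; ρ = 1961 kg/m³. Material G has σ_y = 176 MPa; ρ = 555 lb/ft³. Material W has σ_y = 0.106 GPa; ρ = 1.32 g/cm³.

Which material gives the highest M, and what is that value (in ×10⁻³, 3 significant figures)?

In SI units:
  material L: σ_y = 59.30 MPa, ρ = 1202 kg/m³
  material D: σ_y = 323.0 MPa, ρ = 1842 kg/m³
  material S: σ_y = 204.8 MPa, ρ = 1961 kg/m³
  material G: σ_y = 176.0 MPa, ρ = 8890 kg/m³
  material W: σ_y = 106.0 MPa, ρ = 1320 kg/m³
  material D: M = 9.76×10⁻³
  material W: M = 7.80×10⁻³
  material S: M = 7.30×10⁻³
  material L: M = 6.41×10⁻³
  material G: M = 1.49×10⁻³
Material D has the largest M.

material D, M = 9.76×10⁻³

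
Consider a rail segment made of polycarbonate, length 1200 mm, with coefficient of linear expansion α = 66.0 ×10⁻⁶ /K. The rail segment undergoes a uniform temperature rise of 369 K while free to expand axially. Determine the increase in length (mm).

29.2 mm

ΔL = α·L₀·ΔT = 66.0×10⁻⁶ × 1200 mm × 369.0 K = 29.2 mm.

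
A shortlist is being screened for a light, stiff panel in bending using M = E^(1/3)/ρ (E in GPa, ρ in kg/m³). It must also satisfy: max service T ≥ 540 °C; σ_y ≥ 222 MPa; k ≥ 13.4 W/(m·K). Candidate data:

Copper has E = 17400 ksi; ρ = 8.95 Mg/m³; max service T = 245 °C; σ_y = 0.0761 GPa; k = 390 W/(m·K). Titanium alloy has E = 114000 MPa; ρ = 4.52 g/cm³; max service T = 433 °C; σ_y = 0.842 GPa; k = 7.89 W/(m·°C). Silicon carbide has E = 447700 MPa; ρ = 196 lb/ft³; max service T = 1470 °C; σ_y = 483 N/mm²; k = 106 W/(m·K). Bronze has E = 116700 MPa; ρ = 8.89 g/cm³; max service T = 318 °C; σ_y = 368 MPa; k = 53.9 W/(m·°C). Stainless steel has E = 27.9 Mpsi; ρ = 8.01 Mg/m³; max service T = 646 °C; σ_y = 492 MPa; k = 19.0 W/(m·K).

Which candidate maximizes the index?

Screen on constraints: max service T ≥ 540 °C; σ_y ≥ 222 MPa; k ≥ 13.4 W/(m·K). Survivors: silicon carbide, stainless steel.
Normalizing units and computing the index:
  silicon carbide: E = 447.7 GPa, ρ = 3140 kg/m³
  stainless steel: E = 192.4 GPa, ρ = 8010 kg/m³
  silicon carbide: M = 2.44×10⁻³
  stainless steel: M = 0.721×10⁻³
Silicon carbide has the largest M.

silicon carbide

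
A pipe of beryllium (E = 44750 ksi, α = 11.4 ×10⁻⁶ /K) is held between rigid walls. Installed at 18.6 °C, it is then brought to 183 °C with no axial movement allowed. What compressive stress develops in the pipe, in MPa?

578 MPa

E = 44750 ksi = 308.5 GPa.
ΔT = 164.4 K. Constrained thermal stress σ = E·α·ΔT = 308.5×10³ MPa × 11.4×10⁻⁶ × 164.4 = 578 MPa (compressive).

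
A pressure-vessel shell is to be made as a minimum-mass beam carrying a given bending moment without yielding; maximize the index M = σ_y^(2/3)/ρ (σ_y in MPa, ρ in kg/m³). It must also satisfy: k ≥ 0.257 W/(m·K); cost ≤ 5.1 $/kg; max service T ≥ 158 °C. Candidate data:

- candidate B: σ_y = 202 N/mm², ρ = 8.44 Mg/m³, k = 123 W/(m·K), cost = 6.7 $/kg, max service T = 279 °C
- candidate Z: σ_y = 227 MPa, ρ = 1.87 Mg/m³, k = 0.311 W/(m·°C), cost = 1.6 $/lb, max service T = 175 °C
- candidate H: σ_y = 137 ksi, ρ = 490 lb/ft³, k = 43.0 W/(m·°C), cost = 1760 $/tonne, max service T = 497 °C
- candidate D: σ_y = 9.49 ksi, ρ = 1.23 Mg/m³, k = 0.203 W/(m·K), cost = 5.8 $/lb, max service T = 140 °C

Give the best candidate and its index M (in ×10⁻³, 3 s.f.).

Screen on constraints: k ≥ 0.257 W/(m·K); cost ≤ 5.1 $/kg; max service T ≥ 158 °C. Survivors: candidate Z, candidate H.
After converting to SI:
  candidate Z: σ_y = 227.0 MPa, ρ = 1870 kg/m³
  candidate H: σ_y = 944.6 MPa, ρ = 7849 kg/m³
  candidate Z: M = 19.9×10⁻³
  candidate H: M = 12.3×10⁻³
Candidate Z has the largest M.

candidate Z, M = 19.9×10⁻³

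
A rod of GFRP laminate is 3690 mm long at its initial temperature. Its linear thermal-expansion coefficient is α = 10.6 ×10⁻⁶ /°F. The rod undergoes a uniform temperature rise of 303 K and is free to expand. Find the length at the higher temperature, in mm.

3711.3 mm

Convert α: 10.6×10⁻⁶/°F × (9/5) = 19.1×10⁻⁶/K.
ΔL = α·L₀·ΔT = 19.1×10⁻⁶ × 3690 mm × 303.0 K = 21.3 mm.
L = L₀ + ΔL = 3690 + 21.3 = 3711.3 mm.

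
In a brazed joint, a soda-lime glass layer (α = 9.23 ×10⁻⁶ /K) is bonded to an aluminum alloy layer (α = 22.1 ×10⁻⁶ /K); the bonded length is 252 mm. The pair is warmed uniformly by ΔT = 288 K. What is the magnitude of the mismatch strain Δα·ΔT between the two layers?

3.71×10⁻³

Δα = |9.23 − 22.1|×10⁻⁶/K = 12.9×10⁻⁶/K.
Mismatch strain = Δα·ΔT = 12.9×10⁻⁶ × 288.0 = 3.71×10⁻³.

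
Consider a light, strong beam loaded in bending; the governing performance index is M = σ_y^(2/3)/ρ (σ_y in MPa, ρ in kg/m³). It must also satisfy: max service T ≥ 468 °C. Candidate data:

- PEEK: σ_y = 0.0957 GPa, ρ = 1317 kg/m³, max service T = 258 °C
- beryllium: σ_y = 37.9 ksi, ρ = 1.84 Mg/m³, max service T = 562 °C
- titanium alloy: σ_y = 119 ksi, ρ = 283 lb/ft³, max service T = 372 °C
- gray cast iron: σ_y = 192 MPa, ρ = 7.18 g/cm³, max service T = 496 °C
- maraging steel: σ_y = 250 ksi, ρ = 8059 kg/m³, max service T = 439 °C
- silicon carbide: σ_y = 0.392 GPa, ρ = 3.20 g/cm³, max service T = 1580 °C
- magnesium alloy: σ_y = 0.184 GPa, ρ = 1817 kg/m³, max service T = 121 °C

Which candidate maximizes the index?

beryllium

Screen on constraints: max service T ≥ 468 °C. Survivors: beryllium, gray cast iron, silicon carbide.
After converting to SI:
  beryllium: σ_y = 261.3 MPa, ρ = 1840 kg/m³
  gray cast iron: σ_y = 192.0 MPa, ρ = 7180 kg/m³
  silicon carbide: σ_y = 392.0 MPa, ρ = 3200 kg/m³
  beryllium: M = 22.2×10⁻³
  silicon carbide: M = 16.7×10⁻³
  gray cast iron: M = 4.64×10⁻³
The maximum is for beryllium.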